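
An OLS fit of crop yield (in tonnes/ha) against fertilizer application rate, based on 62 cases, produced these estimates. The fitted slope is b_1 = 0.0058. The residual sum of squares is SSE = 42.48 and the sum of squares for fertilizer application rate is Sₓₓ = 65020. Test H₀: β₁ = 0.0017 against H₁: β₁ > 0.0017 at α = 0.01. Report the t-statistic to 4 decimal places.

MSE = SSE/(n − 2) = 42.48/60 = 0.708.
SE(b_1) = √(MSE/Sₓₓ) = √(0.708/65020) = 0.00329984.
t = (0.0058 − 0.0017) / 0.00329984 = 1.2425.
df = n − 2 = 60.
One-sided p ≈ 0.1094, which is ≥ 0.01, so fail to reject H₀.
The data do not give significant evidence that the true slope on fertilizer application rate exceeds 0.0017 tonnes/ha per unit.

t = 1.2425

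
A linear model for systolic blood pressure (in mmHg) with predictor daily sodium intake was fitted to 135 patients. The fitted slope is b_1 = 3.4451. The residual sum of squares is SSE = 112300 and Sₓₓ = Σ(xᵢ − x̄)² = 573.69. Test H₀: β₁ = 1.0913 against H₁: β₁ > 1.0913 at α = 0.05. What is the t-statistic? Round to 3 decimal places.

t = 1.940

MSE = SSE/(n − 2) = 112300/133 = 844.361.
SE(b_1) = √(MSE/Sₓₓ) = √(844.361/573.69) = 1.21318.
t = (3.4451 − 1.0913) / 1.21318 = 1.940.
df = n − 2 = 133.
One-sided p ≈ 0.0272, which is < 0.05, so reject H₀.
There is evidence that the true slope on daily sodium intake exceeds 1.0913 mmHg per unit.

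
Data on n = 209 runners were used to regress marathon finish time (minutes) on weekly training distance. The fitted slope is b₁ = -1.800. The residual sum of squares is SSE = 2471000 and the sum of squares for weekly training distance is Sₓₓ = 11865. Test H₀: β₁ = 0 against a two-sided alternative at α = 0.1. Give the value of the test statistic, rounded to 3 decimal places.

MSE = SSE/(n − 2) = 2471000/207 = 11937.2.
SE(b₁) = √(MSE/Sₓₓ) = √(11937.2/11865) = 1.00304.
t = -1.800 / 1.00304 = -1.795.
df = n − 2 = 207.
Two-sided p ≈ 0.0742, which is < 0.1, so reject H₀.
There is evidence that weekly training distance is associated with marathon finish time.

t = -1.795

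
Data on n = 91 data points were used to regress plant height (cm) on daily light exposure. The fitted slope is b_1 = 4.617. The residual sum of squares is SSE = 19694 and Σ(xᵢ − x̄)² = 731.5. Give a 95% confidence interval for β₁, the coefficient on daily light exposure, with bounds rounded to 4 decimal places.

(3.5242, 5.7098)

MSE = SSE/(n − 2) = 19694/89 = 221.281.
SE(b_1) = √(MSE/Sₓₓ) = √(221.281/731.5) = 0.550003.
df = n − 2 = 89.
t* = t_{0.025, 89} = 1.986979.
Margin = t* × SE = 1.986979 × 0.550003 = 1.092844.
CI: 4.617 ± 1.092844 → (3.5242, 5.7098).
With 95% confidence, each one-unit increase in daily light exposure is associated with a change of between 3.5242 and 5.7098 cm in plant height.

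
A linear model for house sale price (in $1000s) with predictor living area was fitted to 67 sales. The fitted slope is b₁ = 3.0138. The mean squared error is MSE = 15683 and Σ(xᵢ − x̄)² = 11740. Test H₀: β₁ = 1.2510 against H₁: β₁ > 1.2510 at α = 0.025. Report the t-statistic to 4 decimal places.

t = 1.5252

SE(b₁) = √(MSE/Sₓₓ) = √(15683/11740) = 1.15579.
t = (3.0138 − 1.2510) / 1.15579 = 1.5252.
df = n − 2 = 65.
One-sided p ≈ 0.0660, which is ≥ 0.025, so fail to reject H₀.
The data do not give significant evidence that the true slope on living area exceeds 1.2510 $1000s per unit.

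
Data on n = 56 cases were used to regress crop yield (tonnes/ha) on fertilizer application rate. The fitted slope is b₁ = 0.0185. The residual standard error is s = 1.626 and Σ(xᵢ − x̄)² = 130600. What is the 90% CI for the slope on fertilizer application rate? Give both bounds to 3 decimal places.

(0.011, 0.026)

SE(b₁) = s/√Sₓₓ = 1.626/√130600 = 0.00449934.
df = n − 2 = 54.
t* = t_{0.05, 54} = 1.673565.
Margin = t* × SE = 1.673565 × 0.00449934 = 0.00753.
CI: 0.0185 ± 0.00753 → (0.011, 0.026).
With 90% confidence, each one-unit increase in fertilizer application rate is associated with a change of between 0.011 and 0.026 tonnes/ha in crop yield.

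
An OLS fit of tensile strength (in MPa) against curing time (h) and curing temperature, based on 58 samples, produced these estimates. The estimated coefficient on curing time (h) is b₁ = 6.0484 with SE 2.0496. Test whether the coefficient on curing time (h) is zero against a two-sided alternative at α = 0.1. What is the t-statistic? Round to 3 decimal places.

t = 2.951

H₀: β₁ = 0 vs H₁: β₁ ≠ 0.
t = (b₁ − β₁⁰)/SE = 6.0484 / 2.0496 = 2.951.
df = n − k − 1 = 58 − 2 − 1 = 55.
Two-sided p ≈ 0.0046, which is < 0.1, so reject H₀.
There is evidence that curing time (h) is associated with tensile strength, holding the other predictors fixed.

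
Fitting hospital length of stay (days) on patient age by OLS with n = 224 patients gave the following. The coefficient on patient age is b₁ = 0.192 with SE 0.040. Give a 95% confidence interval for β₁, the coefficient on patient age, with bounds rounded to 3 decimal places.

(0.113, 0.271)

df = n − 2 = 224 − 2 = 222.
t* = t_{0.025, 222} = 1.970707.
Margin = t* × SE = 1.970707 × 0.040 = 0.07883.
CI: 0.192 ± 0.07883 → (0.113, 0.271).
With 95% confidence, each one-unit increase in patient age is associated with a change of between 0.113 and 0.271 days in hospital length of stay.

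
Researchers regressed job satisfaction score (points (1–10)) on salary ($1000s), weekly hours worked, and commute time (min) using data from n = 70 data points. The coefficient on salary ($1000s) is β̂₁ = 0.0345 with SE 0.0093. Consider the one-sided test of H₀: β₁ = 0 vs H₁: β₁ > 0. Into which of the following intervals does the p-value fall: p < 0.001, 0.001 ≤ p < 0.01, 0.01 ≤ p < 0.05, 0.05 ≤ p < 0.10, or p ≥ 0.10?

p < 0.001

t = 0.0345 / 0.0093 = 3.710.
df = n − k − 1 = 70 − 3 − 1 = 66.
One-sided p = P(T_{66} > t) ≈ 0.0002.
So p < 0.001.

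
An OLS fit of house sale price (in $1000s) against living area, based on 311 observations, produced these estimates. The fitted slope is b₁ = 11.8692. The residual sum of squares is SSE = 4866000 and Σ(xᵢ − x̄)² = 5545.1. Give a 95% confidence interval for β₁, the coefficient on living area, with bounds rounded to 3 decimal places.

MSE = SSE/(n − 2) = 4866000/309 = 15747.6.
SE(b₁) = √(MSE/Sₓₓ) = √(15747.6/5545.1) = 1.6852.
df = n − 2 = 309.
t* = t_{0.025, 309} = 1.967671.
Margin = t* × SE = 1.967671 × 1.6852 = 3.31592.
CI: 11.8692 ± 3.31592 → (8.553, 15.185).
With 95% confidence, each one-unit increase in living area is associated with a change of between 8.553 and 15.185 $1000s in house sale price.

(8.553, 15.185)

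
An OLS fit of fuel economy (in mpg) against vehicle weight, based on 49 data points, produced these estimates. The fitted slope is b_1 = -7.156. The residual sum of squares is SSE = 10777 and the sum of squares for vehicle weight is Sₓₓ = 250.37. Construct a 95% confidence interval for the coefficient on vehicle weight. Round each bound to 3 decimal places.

MSE = SSE/(n − 2) = 10777/47 = 229.298.
SE(b_1) = √(MSE/Sₓₓ) = √(229.298/250.37) = 0.956993.
df = n − 2 = 47.
t* = t_{0.025, 47} = 2.011741.
Margin = t* × SE = 2.011741 × 0.956993 = 1.92522.
CI: -7.156 ± 1.92522 → (-9.081, -5.231).
With 95% confidence, each one-unit increase in vehicle weight is associated with a change of between -9.081 and -5.231 mpg in fuel economy.

(-9.081, -5.231)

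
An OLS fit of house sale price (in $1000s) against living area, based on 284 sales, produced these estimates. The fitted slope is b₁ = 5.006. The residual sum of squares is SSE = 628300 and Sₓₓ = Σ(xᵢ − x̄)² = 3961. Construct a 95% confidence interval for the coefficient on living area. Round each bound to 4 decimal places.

(3.5297, 6.4823)

MSE = SSE/(n − 2) = 628300/282 = 2228.01.
SE(b₁) = √(MSE/Sₓₓ) = √(2228.01/3961) = 0.749992.
df = n − 2 = 282.
t* = t_{0.025, 282} = 1.968412.
Margin = t* × SE = 1.968412 × 0.749992 = 1.476293.
CI: 5.006 ± 1.476293 → (3.5297, 6.4823).
With 95% confidence, each one-unit increase in living area is associated with a change of between 3.5297 and 6.4823 $1000s in house sale price.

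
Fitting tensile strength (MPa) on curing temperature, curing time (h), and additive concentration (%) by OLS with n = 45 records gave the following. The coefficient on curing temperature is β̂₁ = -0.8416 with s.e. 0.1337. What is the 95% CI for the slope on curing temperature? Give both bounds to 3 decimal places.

df = n − k − 1 = 45 − 3 − 1 = 41.
t* = t_{0.025, 41} = 2.019541.
Margin = t* × SE = 2.019541 × 0.1337 = 0.27001.
CI: -0.8416 ± 0.27001 → (-1.112, -0.572).
With 95% confidence, each one-unit increase in curing temperature is associated with a change of between -1.112 and -0.572 MPa in tensile strength, holding the other predictors fixed.

(-1.112, -0.572)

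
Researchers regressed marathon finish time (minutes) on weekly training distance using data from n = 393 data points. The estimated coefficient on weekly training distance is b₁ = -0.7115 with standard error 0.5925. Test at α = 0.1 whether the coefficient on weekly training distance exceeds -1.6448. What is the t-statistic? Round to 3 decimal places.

H₀: β₁ = -1.6448 vs H₁: β₁ > -1.6448.
t = (b₁ − β₁⁰)/SE = (-0.7115 − (-1.6448)) / 0.5925 = 1.575.
df = n − 2 = 393 − 2 = 391.
One-sided p ≈ 0.0580, which is < 0.1, so reject H₀.
There is evidence that the true slope on weekly training distance exceeds -1.6448 minutes per unit.

t = 1.575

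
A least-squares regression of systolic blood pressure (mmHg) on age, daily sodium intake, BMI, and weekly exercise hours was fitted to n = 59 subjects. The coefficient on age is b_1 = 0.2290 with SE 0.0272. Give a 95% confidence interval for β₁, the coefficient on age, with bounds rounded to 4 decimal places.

df = n − k − 1 = 59 − 4 − 1 = 54.
t* = t_{0.025, 54} = 2.004879.
Margin = t* × SE = 2.004879 × 0.0272 = 0.054533.
CI: 0.2290 ± 0.054533 → (0.1745, 0.2835).
With 95% confidence, each one-unit increase in age is associated with a change of between 0.1745 and 0.2835 mmHg in systolic blood pressure, holding the other predictors fixed.

(0.1745, 0.2835)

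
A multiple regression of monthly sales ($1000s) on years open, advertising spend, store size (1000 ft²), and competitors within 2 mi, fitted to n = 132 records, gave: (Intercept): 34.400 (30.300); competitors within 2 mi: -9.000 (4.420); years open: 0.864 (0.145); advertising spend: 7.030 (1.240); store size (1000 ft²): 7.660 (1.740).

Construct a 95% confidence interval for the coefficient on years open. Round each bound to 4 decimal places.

(0.5771, 1.1509)

Read off: b = 0.864, SE = 0.145 for years open.
df = n − k − 1 = 132 − 4 − 1 = 127.
t* = t_{0.025, 127} = 1.97882.
Margin = t* × SE = 1.97882 × 0.145 = 0.286929.
CI: 0.864 ± 0.286929 → (0.5771, 1.1509).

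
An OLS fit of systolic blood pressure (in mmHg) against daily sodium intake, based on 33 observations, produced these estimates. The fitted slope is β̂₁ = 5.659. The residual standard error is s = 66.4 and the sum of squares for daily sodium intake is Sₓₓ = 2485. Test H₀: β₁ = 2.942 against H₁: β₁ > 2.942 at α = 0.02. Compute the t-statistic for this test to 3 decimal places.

SE(β̂₁) = s/√Sₓₓ = 66.4/√2485 = 1.332.
t = (5.659 − 2.942) / 1.332 = 2.040.
df = n − 2 = 31.
One-sided p ≈ 0.0250, which is ≥ 0.02, so fail to reject H₀.
The data do not give significant evidence that the true slope on daily sodium intake exceeds 2.942 mmHg per unit.

t = 2.040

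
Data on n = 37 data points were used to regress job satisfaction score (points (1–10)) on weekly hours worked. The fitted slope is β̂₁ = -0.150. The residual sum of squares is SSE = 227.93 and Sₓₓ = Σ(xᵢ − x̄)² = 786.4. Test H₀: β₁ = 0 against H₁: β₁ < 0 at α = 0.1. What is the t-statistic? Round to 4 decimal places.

t = -1.6483

MSE = SSE/(n − 2) = 227.93/35 = 6.51229.
SE(β̂₁) = √(MSE/Sₓₓ) = √(6.51229/786.4) = 0.0910007.
t = -0.150 / 0.0910007 = -1.6483.
df = n − 2 = 35.
One-sided p ≈ 0.0541, which is < 0.1, so reject H₀.
There is evidence that the true slope on weekly hours worked is negative.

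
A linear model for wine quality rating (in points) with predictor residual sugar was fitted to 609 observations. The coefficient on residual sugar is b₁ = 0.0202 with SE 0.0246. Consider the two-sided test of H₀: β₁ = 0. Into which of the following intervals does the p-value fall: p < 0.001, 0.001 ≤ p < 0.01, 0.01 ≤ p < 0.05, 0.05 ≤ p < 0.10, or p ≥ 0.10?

t = 0.0202 / 0.0246 = 0.821.
df = n − 2 = 609 − 2 = 607.
Two-sided p = 2·P(T_{607} > |t|) ≈ 0.4119.
So p ≥ 0.10.

p ≥ 0.10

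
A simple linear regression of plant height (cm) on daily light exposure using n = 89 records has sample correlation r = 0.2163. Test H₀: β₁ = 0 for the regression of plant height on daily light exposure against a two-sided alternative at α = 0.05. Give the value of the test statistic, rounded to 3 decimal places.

t = r·√(n − 2)/√(1 − r²) = 0.2163·√87/√0.953214 = 2.066.
df = n − 2 = 87.
Two-sided p ≈ 0.0418, which is < 0.05, so reject H₀.
There is evidence of a linear association between daily light exposure and plant height.

t = 2.066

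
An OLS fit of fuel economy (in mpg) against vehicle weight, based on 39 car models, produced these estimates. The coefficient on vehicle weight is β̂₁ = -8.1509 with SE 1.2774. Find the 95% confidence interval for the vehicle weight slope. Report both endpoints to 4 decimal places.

(-10.7392, -5.5626)

df = n − 2 = 39 − 2 = 37.
t* = t_{0.025, 37} = 2.026192.
Margin = t* × SE = 2.026192 × 1.2774 = 2.588258.
CI: -8.1509 ± 2.588258 → (-10.7392, -5.5626).
With 95% confidence, each one-unit increase in vehicle weight is associated with a change of between -10.7392 and -5.5626 mpg in fuel economy.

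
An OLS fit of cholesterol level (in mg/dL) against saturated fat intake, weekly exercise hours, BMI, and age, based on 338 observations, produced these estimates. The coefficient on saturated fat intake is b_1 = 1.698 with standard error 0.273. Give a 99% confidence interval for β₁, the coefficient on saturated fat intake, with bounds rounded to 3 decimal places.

df = n − k − 1 = 338 − 4 − 1 = 333.
t* = t_{0.005, 333} = 2.590674.
Margin = t* × SE = 2.590674 × 0.273 = 0.70725.
CI: 1.698 ± 0.70725 → (0.991, 2.405).
With 99% confidence, each one-unit increase in saturated fat intake is associated with a change of between 0.991 and 2.405 mg/dL in cholesterol level, holding the other predictors fixed.

(0.991, 2.405)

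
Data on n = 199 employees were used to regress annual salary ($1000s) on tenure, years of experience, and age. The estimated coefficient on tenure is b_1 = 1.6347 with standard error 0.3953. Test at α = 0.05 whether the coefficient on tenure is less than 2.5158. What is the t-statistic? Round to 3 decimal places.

t = -2.229

H₀: β₁ = 2.5158 vs H₁: β₁ < 2.5158.
t = (b_1 − β₁⁰)/SE = (1.6347 − 2.5158) / 0.3953 = -2.229.
df = n − k − 1 = 199 − 3 − 1 = 195.
One-sided p ≈ 0.0135, which is < 0.05, so reject H₀.
There is evidence that the true slope on tenure is below 2.5158 $1000s per unit, holding the other predictors fixed.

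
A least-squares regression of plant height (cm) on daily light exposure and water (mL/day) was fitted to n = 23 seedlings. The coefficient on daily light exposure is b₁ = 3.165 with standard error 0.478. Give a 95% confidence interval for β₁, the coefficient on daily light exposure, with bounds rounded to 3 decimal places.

df = n − k − 1 = 23 − 2 − 1 = 20.
t* = t_{0.025, 20} = 2.085963.
Margin = t* × SE = 2.085963 × 0.478 = 0.99709.
CI: 3.165 ± 0.99709 → (2.168, 4.162).
With 95% confidence, each one-unit increase in daily light exposure is associated with a change of between 2.168 and 4.162 cm in plant height, holding the other predictors fixed.

(2.168, 4.162)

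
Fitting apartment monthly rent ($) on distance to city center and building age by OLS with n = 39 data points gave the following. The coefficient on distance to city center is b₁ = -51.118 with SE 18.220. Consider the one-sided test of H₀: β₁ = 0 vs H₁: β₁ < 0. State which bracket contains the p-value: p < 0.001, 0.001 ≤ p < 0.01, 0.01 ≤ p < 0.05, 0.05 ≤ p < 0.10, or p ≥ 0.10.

0.001 ≤ p < 0.01

t = -51.118 / 18.220 = -2.806.
df = n − k − 1 = 39 − 2 − 1 = 36.
One-sided p = P(T_{36} < t) ≈ 0.0040.
So 0.001 ≤ p < 0.01.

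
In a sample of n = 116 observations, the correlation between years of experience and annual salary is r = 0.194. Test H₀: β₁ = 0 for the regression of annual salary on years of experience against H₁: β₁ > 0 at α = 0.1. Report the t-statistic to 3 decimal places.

t = 2.111

t = r·√(n − 2)/√(1 − r²) = 0.194·√114/√0.962364 = 2.111.
df = n − 2 = 114.
One-sided p ≈ 0.0185, which is < 0.1, so reject H₀.
There is evidence of a linear association between years of experience and annual salary.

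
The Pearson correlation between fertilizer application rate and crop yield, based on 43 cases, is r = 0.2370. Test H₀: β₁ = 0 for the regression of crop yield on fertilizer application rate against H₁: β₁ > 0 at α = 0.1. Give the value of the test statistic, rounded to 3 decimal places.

t = r·√(n − 2)/√(1 − r²) = 0.2370·√41/√0.943831 = 1.562.
df = n − 2 = 41.
One-sided p ≈ 0.0630, which is < 0.1, so reject H₀.
There is evidence of a linear association between fertilizer application rate and crop yield.

t = 1.562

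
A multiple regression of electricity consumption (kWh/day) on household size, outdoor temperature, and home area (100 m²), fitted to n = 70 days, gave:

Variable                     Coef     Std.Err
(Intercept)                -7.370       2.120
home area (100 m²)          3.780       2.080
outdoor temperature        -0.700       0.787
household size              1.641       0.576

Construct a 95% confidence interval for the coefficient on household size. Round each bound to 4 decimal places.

Read off: b = 1.641, SE = 0.576 for household size.
df = n − k − 1 = 70 − 3 − 1 = 66.
t* = t_{0.025, 66} = 1.996564.
Margin = t* × SE = 1.996564 × 0.576 = 1.150021.
CI: 1.641 ± 1.150021 → (0.4910, 2.7910).

(0.4910, 2.7910)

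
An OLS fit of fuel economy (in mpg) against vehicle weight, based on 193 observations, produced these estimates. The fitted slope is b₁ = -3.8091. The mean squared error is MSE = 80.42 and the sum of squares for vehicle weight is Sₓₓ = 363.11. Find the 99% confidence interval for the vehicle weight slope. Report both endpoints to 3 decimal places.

(-5.034, -2.585)

SE(b₁) = √(MSE/Sₓₓ) = √(80.42/363.11) = 0.470612.
df = n − 2 = 191.
t* = t_{0.005, 191} = 2.601814.
Margin = t* × SE = 2.601814 × 0.470612 = 1.22444.
CI: -3.8091 ± 1.22444 → (-5.034, -2.585).
With 99% confidence, each one-unit increase in vehicle weight is associated with a change of between -5.034 and -2.585 mpg in fuel economy.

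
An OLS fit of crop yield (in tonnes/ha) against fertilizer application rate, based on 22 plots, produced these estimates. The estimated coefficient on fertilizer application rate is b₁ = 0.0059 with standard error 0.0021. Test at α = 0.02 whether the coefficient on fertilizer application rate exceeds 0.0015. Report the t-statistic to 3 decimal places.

t = 2.095

H₀: β₁ = 0.0015 vs H₁: β₁ > 0.0015.
t = (b₁ − β₁⁰)/SE = (0.0059 − 0.0015) / 0.0021 = 2.095.
df = n − 2 = 22 − 2 = 20.
One-sided p ≈ 0.0245, which is ≥ 0.02, so fail to reject H₀.
The data do not give significant evidence that the true slope on fertilizer application rate exceeds 0.0015 tonnes/ha per unit.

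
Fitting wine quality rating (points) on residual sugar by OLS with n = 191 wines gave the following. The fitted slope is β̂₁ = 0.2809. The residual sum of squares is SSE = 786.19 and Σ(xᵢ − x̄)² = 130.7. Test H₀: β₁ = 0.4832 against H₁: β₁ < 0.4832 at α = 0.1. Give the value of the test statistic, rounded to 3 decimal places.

MSE = SSE/(n − 2) = 786.19/189 = 4.15974.
SE(β̂₁) = √(MSE/Sₓₓ) = √(4.15974/130.7) = 0.1784.
t = (0.2809 − 0.4832) / 0.1784 = -1.134.
df = n − 2 = 189.
One-sided p ≈ 0.1291, which is ≥ 0.1, so fail to reject H₀.
The data do not give significant evidence that the true slope on residual sugar is below 0.4832 points per unit.

t = -1.134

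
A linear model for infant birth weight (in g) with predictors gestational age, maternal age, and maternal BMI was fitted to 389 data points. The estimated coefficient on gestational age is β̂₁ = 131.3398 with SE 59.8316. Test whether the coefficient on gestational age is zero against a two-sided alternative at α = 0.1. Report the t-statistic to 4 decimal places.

t = 2.1952

H₀: β₁ = 0 vs H₁: β₁ ≠ 0.
t = (β̂₁ − β₁⁰)/SE = 131.3398 / 59.8316 = 2.1952.
df = n − k − 1 = 389 − 3 − 1 = 385.
Two-sided p ≈ 0.0287, which is < 0.1, so reject H₀.
There is evidence that gestational age is associated with infant birth weight, holding the other predictors fixed.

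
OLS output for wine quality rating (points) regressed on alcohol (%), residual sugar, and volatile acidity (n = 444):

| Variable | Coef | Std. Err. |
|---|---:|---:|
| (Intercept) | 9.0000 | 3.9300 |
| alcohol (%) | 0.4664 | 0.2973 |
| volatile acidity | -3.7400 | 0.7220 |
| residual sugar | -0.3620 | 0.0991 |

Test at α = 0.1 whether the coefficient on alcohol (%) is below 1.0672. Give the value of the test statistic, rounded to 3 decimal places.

Read off: b = 0.4664, SE = 0.2973 for alcohol (%).
H₀: β₁ = 1.0672 vs H₁: β₁ < 1.0672.
t = (0.4664 − 1.0672) / 0.2973 = -2.021.
df = n − k − 1 = 444 − 3 − 1 = 440.
One-sided p ≈ 0.0220, which is < 0.1, so reject H₀.
There is evidence that the true slope on alcohol (%) is below 1.0672 points per unit, holding the other predictors fixed.

t = -2.021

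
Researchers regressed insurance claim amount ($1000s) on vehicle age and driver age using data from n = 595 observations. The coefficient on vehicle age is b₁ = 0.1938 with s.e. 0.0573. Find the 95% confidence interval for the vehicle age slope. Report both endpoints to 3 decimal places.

(0.081, 0.306)

df = n − k − 1 = 595 − 2 − 1 = 592.
t* = t_{0.025, 592} = 1.963979.
Margin = t* × SE = 1.963979 × 0.0573 = 0.11254.
CI: 0.1938 ± 0.11254 → (0.081, 0.306).
With 95% confidence, each one-unit increase in vehicle age is associated with a change of between 0.081 and 0.306 $1000s in insurance claim amount, holding the other predictors fixed.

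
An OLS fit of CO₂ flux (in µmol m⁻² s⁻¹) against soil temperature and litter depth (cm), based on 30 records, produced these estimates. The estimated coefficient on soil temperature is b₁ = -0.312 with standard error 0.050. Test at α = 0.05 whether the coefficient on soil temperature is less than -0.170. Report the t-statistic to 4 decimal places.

t = -2.8400

H₀: β₁ = -0.170 vs H₁: β₁ < -0.170.
t = (b₁ − β₁⁰)/SE = (-0.312 − (-0.170)) / 0.050 = -2.8400.
df = n − k − 1 = 30 − 2 − 1 = 27.
One-sided p ≈ 0.0042, which is < 0.05, so reject H₀.
There is evidence that the true slope on soil temperature is below -0.170 µmol m⁻² s⁻¹ per unit, holding the other predictors fixed.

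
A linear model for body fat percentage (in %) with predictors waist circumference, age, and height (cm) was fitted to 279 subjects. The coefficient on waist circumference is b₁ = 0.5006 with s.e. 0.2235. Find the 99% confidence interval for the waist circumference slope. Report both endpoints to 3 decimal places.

(-0.079, 1.080)

df = n − k − 1 = 279 − 3 − 1 = 275.
t* = t_{0.005, 275} = 2.593825.
Margin = t* × SE = 2.593825 × 0.2235 = 0.57972.
CI: 0.5006 ± 0.57972 → (-0.079, 1.080).
With 99% confidence, each one-unit increase in waist circumference is associated with a change of between -0.079 and 1.080 % in body fat percentage, holding the other predictors fixed.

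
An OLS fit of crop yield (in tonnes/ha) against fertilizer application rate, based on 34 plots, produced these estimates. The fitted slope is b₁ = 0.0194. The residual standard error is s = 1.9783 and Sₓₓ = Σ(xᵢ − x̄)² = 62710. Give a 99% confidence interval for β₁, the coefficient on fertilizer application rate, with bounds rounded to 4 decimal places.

SE(b₁) = s/√Sₓₓ = 1.9783/√62710 = 0.00789994.
df = n − 2 = 32.
t* = t_{0.005, 32} = 2.738481.
Margin = t* × SE = 2.738481 × 0.00789994 = 0.021634.
CI: 0.0194 ± 0.021634 → (-0.0022, 0.0410).
With 99% confidence, each one-unit increase in fertilizer application rate is associated with a change of between -0.0022 and 0.0410 tonnes/ha in crop yield.

(-0.0022, 0.0410)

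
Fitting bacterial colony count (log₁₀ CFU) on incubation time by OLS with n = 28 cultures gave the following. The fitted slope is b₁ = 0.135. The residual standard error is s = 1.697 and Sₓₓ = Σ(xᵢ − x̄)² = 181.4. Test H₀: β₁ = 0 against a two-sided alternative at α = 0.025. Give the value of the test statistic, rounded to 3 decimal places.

t = 1.071

SE(b₁) = s/√Sₓₓ = 1.697/√181.4 = 0.125998.
t = 0.135 / 0.125998 = 1.071.
df = n − 2 = 26.
Two-sided p ≈ 0.2938, which is ≥ 0.025, so fail to reject H₀.
The data do not give significant evidence of an association between incubation time and bacterial colony count.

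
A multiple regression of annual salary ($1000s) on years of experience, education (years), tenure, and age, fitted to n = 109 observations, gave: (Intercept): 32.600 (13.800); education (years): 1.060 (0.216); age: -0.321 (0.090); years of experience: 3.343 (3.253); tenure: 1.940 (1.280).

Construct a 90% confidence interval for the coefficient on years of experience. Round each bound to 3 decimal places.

(-2.056, 8.742)

Read off: b = 3.343, SE = 3.253 for years of experience.
df = n − k − 1 = 109 − 4 − 1 = 104.
t* = t_{0.05, 104} = 1.659637.
Margin = t* × SE = 1.659637 × 3.253 = 5.39880.
CI: 3.343 ± 5.39880 → (-2.056, 8.742).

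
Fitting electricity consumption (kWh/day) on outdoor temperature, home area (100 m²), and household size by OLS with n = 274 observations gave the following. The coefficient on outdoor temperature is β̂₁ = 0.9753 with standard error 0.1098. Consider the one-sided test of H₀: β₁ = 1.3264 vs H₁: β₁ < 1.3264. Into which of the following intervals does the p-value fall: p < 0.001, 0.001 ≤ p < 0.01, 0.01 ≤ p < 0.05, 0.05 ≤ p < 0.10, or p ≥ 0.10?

p < 0.001

t = (0.9753 − 1.3264) / 0.1098 = -3.198.
df = n − k − 1 = 274 − 3 − 1 = 270.
One-sided p = P(T_{270} < t) ≈ 0.0008.
So p < 0.001.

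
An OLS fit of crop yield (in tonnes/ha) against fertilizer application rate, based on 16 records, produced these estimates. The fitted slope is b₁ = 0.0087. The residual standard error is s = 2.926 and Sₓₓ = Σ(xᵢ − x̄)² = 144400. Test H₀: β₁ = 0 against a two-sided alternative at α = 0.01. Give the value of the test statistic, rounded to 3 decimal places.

SE(b₁) = s/√Sₓₓ = 2.926/√144400 = 0.0077.
t = 0.0087 / 0.0077 = 1.130.
df = n − 2 = 14.
Two-sided p ≈ 0.2775, which is ≥ 0.01, so fail to reject H₀.
The data do not give significant evidence of an association between fertilizer application rate and crop yield.

t = 1.130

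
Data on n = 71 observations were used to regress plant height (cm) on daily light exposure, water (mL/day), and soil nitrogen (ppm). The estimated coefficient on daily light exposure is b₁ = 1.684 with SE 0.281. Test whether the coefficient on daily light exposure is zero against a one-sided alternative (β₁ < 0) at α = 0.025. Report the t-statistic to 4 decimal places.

H₀: β₁ = 0 vs H₁: β₁ < 0.
t = (b₁ − β₁⁰)/SE = 1.684 / 0.281 = 5.9929.
df = n − k − 1 = 71 − 3 − 1 = 67.
One-sided p ≈ 1.0000, which is ≥ 0.025, so fail to reject H₀.
The data do not give significant evidence that the true slope on daily light exposure is negative, holding the other predictors fixed.

t = 5.9929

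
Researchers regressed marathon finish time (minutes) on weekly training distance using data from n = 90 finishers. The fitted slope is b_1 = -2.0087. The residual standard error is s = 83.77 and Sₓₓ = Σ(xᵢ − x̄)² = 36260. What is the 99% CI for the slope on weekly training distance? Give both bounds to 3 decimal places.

SE(b_1) = s/√Sₓₓ = 83.77/√36260 = 0.439921.
df = n − 2 = 88.
t* = t_{0.005, 88} = 2.632858.
Margin = t* × SE = 2.632858 × 0.439921 = 1.15825.
CI: -2.0087 ± 1.15825 → (-3.167, -0.850).
With 99% confidence, each one-unit increase in weekly training distance is associated with a change of between -3.167 and -0.850 minutes in marathon finish time.

(-3.167, -0.850)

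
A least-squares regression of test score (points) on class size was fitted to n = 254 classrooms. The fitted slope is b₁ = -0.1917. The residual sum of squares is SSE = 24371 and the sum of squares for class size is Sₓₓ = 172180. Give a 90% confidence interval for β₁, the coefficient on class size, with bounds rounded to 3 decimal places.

(-0.231, -0.153)

MSE = SSE/(n − 2) = 24371/252 = 96.7103.
SE(b₁) = √(MSE/Sₓₓ) = √(96.7103/172180) = 0.0236998.
df = n − 2 = 252.
t* = t_{0.05, 252} = 1.650923.
Margin = t* × SE = 1.650923 × 0.0236998 = 0.03913.
CI: -0.1917 ± 0.03913 → (-0.231, -0.153).
With 90% confidence, each one-unit increase in class size is associated with a change of between -0.231 and -0.153 points in test score.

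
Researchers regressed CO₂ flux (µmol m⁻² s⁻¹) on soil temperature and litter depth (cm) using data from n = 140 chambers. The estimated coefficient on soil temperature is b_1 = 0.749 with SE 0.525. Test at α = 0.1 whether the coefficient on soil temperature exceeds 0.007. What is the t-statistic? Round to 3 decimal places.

t = 1.413

H₀: β₁ = 0.007 vs H₁: β₁ > 0.007.
t = (b_1 − β₁⁰)/SE = (0.749 − 0.007) / 0.525 = 1.413.
df = n − k − 1 = 140 − 2 − 1 = 137.
One-sided p ≈ 0.0799, which is < 0.1, so reject H₀.
There is evidence that the true slope on soil temperature exceeds 0.007 µmol m⁻² s⁻¹ per unit, holding the other predictors fixed.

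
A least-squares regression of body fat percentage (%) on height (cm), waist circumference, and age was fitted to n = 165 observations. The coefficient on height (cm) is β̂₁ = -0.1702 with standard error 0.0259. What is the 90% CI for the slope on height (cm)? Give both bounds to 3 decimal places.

df = n − k − 1 = 165 − 3 − 1 = 161.
t* = t_{0.05, 161} = 1.654373.
Margin = t* × SE = 1.654373 × 0.0259 = 0.04285.
CI: -0.1702 ± 0.04285 → (-0.213, -0.127).
With 90% confidence, each one-unit increase in height (cm) is associated with a change of between -0.213 and -0.127 % in body fat percentage, holding the other predictors fixed.

(-0.213, -0.127)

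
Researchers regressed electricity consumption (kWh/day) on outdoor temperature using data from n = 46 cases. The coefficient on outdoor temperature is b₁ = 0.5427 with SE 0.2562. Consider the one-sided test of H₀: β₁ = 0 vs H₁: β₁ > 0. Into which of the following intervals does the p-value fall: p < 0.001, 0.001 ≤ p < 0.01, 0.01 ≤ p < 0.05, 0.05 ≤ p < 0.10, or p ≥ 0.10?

t = 0.5427 / 0.2562 = 2.118.
df = n − 2 = 46 − 2 = 44.
One-sided p = P(T_{44} > t) ≈ 0.0199.
So 0.01 ≤ p < 0.05.

0.01 ≤ p < 0.05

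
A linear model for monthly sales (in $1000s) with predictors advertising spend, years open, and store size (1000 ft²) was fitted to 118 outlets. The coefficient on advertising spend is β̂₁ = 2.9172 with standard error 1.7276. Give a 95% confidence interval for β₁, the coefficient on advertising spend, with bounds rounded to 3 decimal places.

df = n − k − 1 = 118 − 3 − 1 = 114.
t* = t_{0.025, 114} = 1.980992.
Margin = t* × SE = 1.980992 × 1.7276 = 3.42236.
CI: 2.9172 ± 3.42236 → (-0.505, 6.340).
With 95% confidence, each one-unit increase in advertising spend is associated with a change of between -0.505 and 6.340 $1000s in monthly sales, holding the other predictors fixed.

(-0.505, 6.340)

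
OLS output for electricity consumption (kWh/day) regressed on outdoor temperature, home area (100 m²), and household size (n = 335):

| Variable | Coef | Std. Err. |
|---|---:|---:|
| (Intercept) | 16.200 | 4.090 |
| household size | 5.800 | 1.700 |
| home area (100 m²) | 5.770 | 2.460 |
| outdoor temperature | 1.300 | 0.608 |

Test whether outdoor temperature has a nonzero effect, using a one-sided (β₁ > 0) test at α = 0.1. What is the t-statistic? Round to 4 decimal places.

Read off: b = 1.300, SE = 0.608 for outdoor temperature.
H₀: β₁ = 0 vs H₁: β₁ > 0.
t = 1.300 / 0.608 = 2.1382.
df = n − k − 1 = 335 − 3 − 1 = 331.
One-sided p ≈ 0.0166, which is < 0.1, so reject H₀.
There is evidence that the true slope on outdoor temperature is positive, holding the other predictors fixed.

t = 2.1382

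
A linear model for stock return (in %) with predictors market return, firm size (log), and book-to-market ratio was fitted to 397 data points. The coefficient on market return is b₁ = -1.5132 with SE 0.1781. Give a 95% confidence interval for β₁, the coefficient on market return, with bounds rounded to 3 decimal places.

df = n − k − 1 = 397 − 3 − 1 = 393.
t* = t_{0.025, 393} = 1.966019.
Margin = t* × SE = 1.966019 × 0.1781 = 0.35015.
CI: -1.5132 ± 0.35015 → (-1.863, -1.163).
With 95% confidence, each one-unit increase in market return is associated with a change of between -1.863 and -1.163 % in stock return, holding the other predictors fixed.

(-1.863, -1.163)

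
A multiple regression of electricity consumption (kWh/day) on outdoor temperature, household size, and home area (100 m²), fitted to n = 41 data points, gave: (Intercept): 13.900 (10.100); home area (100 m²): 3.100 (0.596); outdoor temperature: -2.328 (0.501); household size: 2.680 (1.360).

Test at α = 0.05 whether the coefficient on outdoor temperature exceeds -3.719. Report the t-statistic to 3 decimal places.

t = 2.776

Read off: b = -2.328, SE = 0.501 for outdoor temperature.
H₀: β₁ = -3.719 vs H₁: β₁ > -3.719.
t = (-2.328 − (-3.719)) / 0.501 = 2.776.
df = n − k − 1 = 41 − 3 − 1 = 37.
One-sided p ≈ 0.0043, which is < 0.05, so reject H₀.
There is evidence that the true slope on outdoor temperature exceeds -3.719 kWh/day per unit, holding the other predictors fixed.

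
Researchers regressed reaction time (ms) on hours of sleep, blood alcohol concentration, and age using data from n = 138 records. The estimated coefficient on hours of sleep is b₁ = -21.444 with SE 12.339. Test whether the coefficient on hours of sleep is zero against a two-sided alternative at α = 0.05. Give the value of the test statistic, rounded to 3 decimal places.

t = -1.738

H₀: β₁ = 0 vs H₁: β₁ ≠ 0.
t = (b₁ − β₁⁰)/SE = -21.444 / 12.339 = -1.738.
df = n − k − 1 = 138 − 3 − 1 = 134.
Two-sided p ≈ 0.0845, which is ≥ 0.05, so fail to reject H₀.
The data do not give significant evidence of an association between hours of sleep and reaction time, after adjusting for the other predictors.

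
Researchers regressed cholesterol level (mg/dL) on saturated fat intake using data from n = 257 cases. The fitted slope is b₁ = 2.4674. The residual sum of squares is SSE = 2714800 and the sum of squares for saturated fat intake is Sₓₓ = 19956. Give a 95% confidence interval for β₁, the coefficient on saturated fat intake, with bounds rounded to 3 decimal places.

(1.029, 3.906)

MSE = SSE/(n − 2) = 2714800/255 = 10646.3.
SE(b₁) = √(MSE/Sₓₓ) = √(10646.3/19956) = 0.730402.
df = n − 2 = 255.
t* = t_{0.025, 255} = 1.969311.
Margin = t* × SE = 1.969311 × 0.730402 = 1.43839.
CI: 2.4674 ± 1.43839 → (1.029, 3.906).
With 95% confidence, each one-unit increase in saturated fat intake is associated with a change of between 1.029 and 3.906 mg/dL in cholesterol level.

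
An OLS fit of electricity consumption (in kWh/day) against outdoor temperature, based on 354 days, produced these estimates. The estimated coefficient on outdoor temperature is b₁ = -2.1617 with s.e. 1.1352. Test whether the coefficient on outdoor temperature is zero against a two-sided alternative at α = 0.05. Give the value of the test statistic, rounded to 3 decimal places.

H₀: β₁ = 0 vs H₁: β₁ ≠ 0.
t = (b₁ − β₁⁰)/SE = -2.1617 / 1.1352 = -1.904.
df = n − 2 = 354 − 2 = 352.
Two-sided p ≈ 0.0577, which is ≥ 0.05, so fail to reject H₀.
The data do not give significant evidence of an association between outdoor temperature and electricity consumption.

t = -1.904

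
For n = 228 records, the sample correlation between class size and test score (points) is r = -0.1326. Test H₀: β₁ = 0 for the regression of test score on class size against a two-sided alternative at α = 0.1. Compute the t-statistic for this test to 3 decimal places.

t = -2.011

t = r·√(n − 2)/√(1 − r²) = -0.1326·√226/√0.982417 = -2.011.
df = n − 2 = 226.
Two-sided p ≈ 0.0455, which is < 0.1, so reject H₀.
There is evidence of a linear association between class size and test score.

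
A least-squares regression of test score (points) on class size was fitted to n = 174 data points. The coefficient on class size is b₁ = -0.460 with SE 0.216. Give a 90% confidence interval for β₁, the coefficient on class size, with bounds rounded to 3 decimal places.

df = n − 2 = 174 − 2 = 172.
t* = t_{0.05, 172} = 1.653761.
Margin = t* × SE = 1.653761 × 0.216 = 0.35721.
CI: -0.460 ± 0.35721 → (-0.817, -0.103).
With 90% confidence, each one-unit increase in class size is associated with a change of between -0.817 and -0.103 points in test score.

(-0.817, -0.103)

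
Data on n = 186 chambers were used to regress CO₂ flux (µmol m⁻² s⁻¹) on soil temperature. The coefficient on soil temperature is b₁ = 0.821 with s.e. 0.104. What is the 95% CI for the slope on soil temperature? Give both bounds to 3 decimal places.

(0.616, 1.026)

df = n − 2 = 186 − 2 = 184.
t* = t_{0.025, 184} = 1.972941.
Margin = t* × SE = 1.972941 × 0.104 = 0.20519.
CI: 0.821 ± 0.20519 → (0.616, 1.026).
With 95% confidence, each one-unit increase in soil temperature is associated with a change of between 0.616 and 1.026 µmol m⁻² s⁻¹ in CO₂ flux.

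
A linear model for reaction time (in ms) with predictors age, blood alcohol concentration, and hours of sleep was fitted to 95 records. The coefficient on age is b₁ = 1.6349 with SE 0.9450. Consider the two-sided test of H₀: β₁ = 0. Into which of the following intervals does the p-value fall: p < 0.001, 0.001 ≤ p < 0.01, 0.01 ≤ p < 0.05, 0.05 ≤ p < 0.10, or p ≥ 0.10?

0.05 ≤ p < 0.10

t = 1.6349 / 0.9450 = 1.730.
df = n − k − 1 = 95 − 3 − 1 = 91.
Two-sided p = 2·P(T_{91} > |t|) ≈ 0.0870.
So 0.05 ≤ p < 0.10.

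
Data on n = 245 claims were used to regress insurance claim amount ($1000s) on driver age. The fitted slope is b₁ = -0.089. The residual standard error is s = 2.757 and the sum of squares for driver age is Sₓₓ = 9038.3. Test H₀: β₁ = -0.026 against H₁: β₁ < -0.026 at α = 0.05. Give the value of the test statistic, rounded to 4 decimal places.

t = -2.1724

SE(b₁) = s/√Sₓₓ = 2.757/√9038.3 = 0.0289997.
t = (-0.089 − (-0.026)) / 0.0289997 = -2.1724.
df = n − 2 = 243.
One-sided p ≈ 0.0154, which is < 0.05, so reject H₀.
There is evidence that the true slope on driver age is below -0.026 $1000s per unit.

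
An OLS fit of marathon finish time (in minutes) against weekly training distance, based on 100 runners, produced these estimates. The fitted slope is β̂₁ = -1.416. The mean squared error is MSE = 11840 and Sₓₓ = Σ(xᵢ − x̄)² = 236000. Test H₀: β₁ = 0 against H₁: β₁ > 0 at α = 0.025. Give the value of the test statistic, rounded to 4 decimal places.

SE(β̂₁) = √(MSE/Sₓₓ) = √(11840/236000) = 0.223985.
t = -1.416 / 0.223985 = -6.3218.
df = n − 2 = 98.
One-sided p ≈ 1.0000, which is ≥ 0.025, so fail to reject H₀.
The data do not give significant evidence that the true slope on weekly training distance is positive.

t = -6.3218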